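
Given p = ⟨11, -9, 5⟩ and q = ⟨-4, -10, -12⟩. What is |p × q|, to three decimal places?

i: (-9)·(-12) - 5·(-10) = 108 - (-50) = 158
j: 5·(-4) - 11·(-12) = -20 - (-132) = 112
k: 11·(-10) - (-9)·(-4) = -110 - 36 = -146
p × q = (158, 112, -146)
|p × q| = √(158² + 112² + (-146)²) = √58824 ≈ 242.5366

242.537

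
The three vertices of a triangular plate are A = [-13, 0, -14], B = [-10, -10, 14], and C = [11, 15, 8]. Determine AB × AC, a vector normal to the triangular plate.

(-640, 606, 285)

AB = (3, -10, 28)
AC = (24, 15, 22)
i: (-10)·22 - 28·15 = -220 - 420 = -640
j: 28·24 - 3·22 = 672 - 66 = 606
k: 3·15 - (-10)·24 = 45 - (-240) = 285
AB × AC = (-640, 606, 285)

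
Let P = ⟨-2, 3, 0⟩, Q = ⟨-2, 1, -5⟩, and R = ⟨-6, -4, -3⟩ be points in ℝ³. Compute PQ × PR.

(-29, 20, -8)

PQ = (0, -2, -5)
PR = (-4, -7, -3)
i: (-2)·(-3) - (-5)·(-7) = 6 - 35 = -29
j: (-5)·(-4) - 0·(-3) = 20 - 0 = 20
k: 0·(-7) - (-2)·(-4) = 0 - 8 = -8
PQ × PR = (-29, 20, -8)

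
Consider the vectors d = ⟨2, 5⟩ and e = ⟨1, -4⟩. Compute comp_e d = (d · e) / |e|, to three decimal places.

d · e = 2·1 + 5·(-4) = 2 - 20 = -18
|e| = √(1 + 16) = √17 ≈ 4.1231
comp_e d = -18 / √17 ≈ -4.366

-4.366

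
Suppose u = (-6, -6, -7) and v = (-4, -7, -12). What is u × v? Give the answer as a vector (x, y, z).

(23, -44, 18)

i: (-6)·(-12) - (-7)·(-7) = 72 - 49 = 23
j: (-7)·(-4) - (-6)·(-12) = 28 - 72 = -44
k: (-6)·(-7) - (-6)·(-4) = 42 - 24 = 18
u × v = (23, -44, 18)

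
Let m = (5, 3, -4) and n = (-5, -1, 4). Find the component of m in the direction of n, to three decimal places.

-6.789

m · n = 5·(-5) + 3·(-1) + (-4)·4 = -25 - 3 - 16 = -44
|n| = √(25 + 1 + 16) = √42 ≈ 6.4807
comp_n m = -44 / √42 ≈ -6.789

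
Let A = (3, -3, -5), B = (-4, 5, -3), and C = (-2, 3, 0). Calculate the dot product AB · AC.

AB = B − A = (-7, 8, 2)
AC = C − A = (-5, 6, 5)
AB · AC = (-7)·(-5) + 8·6 + 2·5 = 35 + 48 + 10 = 93

93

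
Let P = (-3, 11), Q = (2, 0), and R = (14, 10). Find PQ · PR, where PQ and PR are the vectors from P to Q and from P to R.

96

PQ = Q − P = (5, -11)
PR = R − P = (17, -1)
PQ · PR = 5·17 + (-11)·(-1) = 85 + 11 = 96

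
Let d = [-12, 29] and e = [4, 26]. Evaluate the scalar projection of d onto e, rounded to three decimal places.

26.838

d · e = (-12)·4 + 29·26 = -48 + 754 = 706
|e| = √(16 + 676) = √692 ≈ 26.3059
comp_e d = 706 / √692 ≈ 26.838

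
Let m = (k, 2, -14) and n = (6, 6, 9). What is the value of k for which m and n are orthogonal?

19

m · n = k·6 + 2·6 + (-14)·9 = -114 + 6k
Set equal to 0: 6k = 114, so k = 19.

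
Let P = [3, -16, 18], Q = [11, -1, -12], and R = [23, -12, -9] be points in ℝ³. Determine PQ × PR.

(-285, -384, -268)

PQ = (8, 15, -30)
PR = (20, 4, -27)
i: 15·(-27) - (-30)·4 = -405 - (-120) = -285
j: (-30)·20 - 8·(-27) = -600 - (-216) = -384
k: 8·4 - 15·20 = 32 - 300 = -268
PQ × PR = (-285, -384, -268)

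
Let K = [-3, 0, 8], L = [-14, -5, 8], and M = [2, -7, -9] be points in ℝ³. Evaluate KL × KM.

KL = (-11, -5, 0)
KM = (5, -7, -17)
i: (-5)·(-17) - 0·(-7) = 85 - 0 = 85
j: 0·5 - (-11)·(-17) = 0 - 187 = -187
k: (-11)·(-7) - (-5)·5 = 77 - (-25) = 102
KL × KM = (85, -187, 102)

(85, -187, 102)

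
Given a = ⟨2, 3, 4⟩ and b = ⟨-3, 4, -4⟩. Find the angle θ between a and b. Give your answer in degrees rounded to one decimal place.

a · b = 2·(-3) + 3·4 + 4·(-4) = -6 + 12 - 16 = -10
|a|² = 4 + 9 + 16 = 29,  |a| = √29 ≈ 5.385165
|b|² = 9 + 16 + 16 = 41,  |b| = √41 ≈ 6.403124
cos θ = -10 / (5.385165 · 6.403124) ≈ -0.29001
θ = arccos(-0.29001) ≈ 106.9°

106.9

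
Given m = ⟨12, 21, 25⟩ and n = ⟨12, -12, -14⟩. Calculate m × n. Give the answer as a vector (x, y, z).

(6, 468, -396)

i: 21·(-14) - 25·(-12) = -294 - (-300) = 6
j: 25·12 - 12·(-14) = 300 - (-168) = 468
k: 12·(-12) - 21·12 = -144 - 252 = -396
m × n = (6, 468, -396)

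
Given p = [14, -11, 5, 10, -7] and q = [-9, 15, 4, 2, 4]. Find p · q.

p · q = 14·(-9) + (-11)·15 + 5·4 + 10·2 + (-7)·4 = -126 - 165 + 20 + 20 - 28 = -279

-279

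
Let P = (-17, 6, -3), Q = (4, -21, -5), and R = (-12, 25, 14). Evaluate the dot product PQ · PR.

PQ = Q − P = (21, -27, -2)
PR = R − P = (5, 19, 17)
PQ · PR = 21·5 + (-27)·19 + (-2)·17 = 105 - 513 - 34 = -442

-442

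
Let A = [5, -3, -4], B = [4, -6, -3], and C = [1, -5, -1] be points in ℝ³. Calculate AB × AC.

AB = (-1, -3, 1)
AC = (-4, -2, 3)
i: (-3)·3 - 1·(-2) = -9 - (-2) = -7
j: 1·(-4) - (-1)·3 = -4 - (-3) = -1
k: (-1)·(-2) - (-3)·(-4) = 2 - 12 = -10
AB × AC = (-7, -1, -10)

(-7, -1, -10)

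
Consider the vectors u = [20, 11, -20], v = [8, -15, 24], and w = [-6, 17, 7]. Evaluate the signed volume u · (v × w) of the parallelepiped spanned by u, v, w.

v × w:
i: (-15)·7 - 24·17 = -105 - 408 = -513
j: 24·(-6) - 8·7 = -144 - 56 = -200
k: 8·17 - (-15)·(-6) = 136 - 90 = 46
v × w = (-513, -200, 46)
u · (v × w) = 20·(-513) + 11·(-200) + (-20)·46 = -10260 - 2200 - 920 = -13380

-13380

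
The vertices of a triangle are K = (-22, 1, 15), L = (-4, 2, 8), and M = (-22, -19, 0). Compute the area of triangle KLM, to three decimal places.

237.973

KL = (18, 1, -7),  KM = (0, -20, -15)
i: 1·(-15) - (-7)·(-20) = -15 - 140 = -155
j: (-7)·0 - 18·(-15) = 0 - (-270) = 270
k: 18·(-20) - 1·0 = -360 - 0 = -360
KL × KM = (-155, 270, -360)
|KL × KM| = √226525 ≈ 475.9464
area = ½ · 475.9464 ≈ 237.973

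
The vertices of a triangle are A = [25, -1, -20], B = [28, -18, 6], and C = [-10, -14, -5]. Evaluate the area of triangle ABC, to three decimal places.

574.646

AB = (3, -17, 26),  AC = (-35, -13, 15)
i: (-17)·15 - 26·(-13) = -255 - (-338) = 83
j: 26·(-35) - 3·15 = -910 - 45 = -955
k: 3·(-13) - (-17)·(-35) = -39 - 595 = -634
AB × AC = (83, -955, -634)
|AB × AC| = √1320870 ≈ 1149.2911
area = ½ · 1149.2911 ≈ 574.646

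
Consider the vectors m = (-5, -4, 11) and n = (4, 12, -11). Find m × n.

i: (-4)·(-11) - 11·12 = 44 - 132 = -88
j: 11·4 - (-5)·(-11) = 44 - 55 = -11
k: (-5)·12 - (-4)·4 = -60 - (-16) = -44
m × n = (-88, -11, -44)

(-88, -11, -44)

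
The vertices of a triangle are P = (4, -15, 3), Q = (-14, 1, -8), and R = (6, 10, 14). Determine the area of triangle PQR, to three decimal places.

PQ = (-18, 16, -11),  PR = (2, 25, 11)
i: 16·11 - (-11)·25 = 176 - (-275) = 451
j: (-11)·2 - (-18)·11 = -22 - (-198) = 176
k: (-18)·25 - 16·2 = -450 - 32 = -482
PQ × PR = (451, 176, -482)
|PQ × PR| = √466701 ≈ 683.1552
area = ½ · 683.1552 ≈ 341.578

341.578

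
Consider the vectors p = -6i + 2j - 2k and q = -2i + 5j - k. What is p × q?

(8, -2, -26)

i: 2·(-1) - (-2)·5 = -2 - (-10) = 8
j: (-2)·(-2) - (-6)·(-1) = 4 - 6 = -2
k: (-6)·5 - 2·(-2) = -30 - (-4) = -26
p × q = (8, -2, -26)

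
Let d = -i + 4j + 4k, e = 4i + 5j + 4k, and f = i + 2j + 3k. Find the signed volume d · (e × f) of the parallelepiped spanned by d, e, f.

-27

e × f:
i: 5·3 - 4·2 = 15 - 8 = 7
j: 4·1 - 4·3 = 4 - 12 = -8
k: 4·2 - 5·1 = 8 - 5 = 3
e × f = (7, -8, 3)
d · (e × f) = (-1)·7 + 4·(-8) + 4·3 = -7 - 32 + 12 = -27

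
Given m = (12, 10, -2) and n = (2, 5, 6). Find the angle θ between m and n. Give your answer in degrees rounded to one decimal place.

60.8

m · n = 12·2 + 10·5 + (-2)·6 = 24 + 50 - 12 = 62
|m|² = 144 + 100 + 4 = 248,  |m| = √248 ≈ 15.748016
|n|² = 4 + 25 + 36 = 65,  |n| = √65 ≈ 8.062258
cos θ = 62 / (15.748016 · 8.062258) ≈ 0.48833
θ = arccos(0.48833) ≈ 60.8°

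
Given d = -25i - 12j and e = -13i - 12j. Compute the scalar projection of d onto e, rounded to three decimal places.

d · e = (-25)·(-13) + (-12)·(-12) = 325 + 144 = 469
|e| = √(169 + 144) = √313 ≈ 17.6918
comp_e d = 469 / √313 ≈ 26.509

26.509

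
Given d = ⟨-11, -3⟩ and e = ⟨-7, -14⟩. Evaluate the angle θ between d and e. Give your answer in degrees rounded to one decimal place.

48.2

d · e = (-11)·(-7) + (-3)·(-14) = 77 + 42 = 119
|d|² = 121 + 9 = 130,  |d| = √130 ≈ 11.401754
|e|² = 49 + 196 = 245,  |e| = √245 ≈ 15.652476
cos θ = 119 / (11.401754 · 15.652476) ≈ 0.66679
θ = arccos(0.66679) ≈ 48.2°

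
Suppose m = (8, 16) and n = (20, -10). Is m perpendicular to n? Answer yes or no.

m · n = 8·20 + 16·(-10) = 160 - 160 = 0
Zero, so the vectors are orthogonal.

yes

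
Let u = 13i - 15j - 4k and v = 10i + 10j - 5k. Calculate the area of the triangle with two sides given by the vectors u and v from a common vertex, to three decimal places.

i: (-15)·(-5) - (-4)·10 = 75 - (-40) = 115
j: (-4)·10 - 13·(-5) = -40 - (-65) = 25
k: 13·10 - (-15)·10 = 130 - (-150) = 280
u × v = (115, 25, 280)
|u × v| = √(115² + 25² + 280²) = √92250 ≈ 303.7269
area = ½ · 303.7269 ≈ 151.863

151.863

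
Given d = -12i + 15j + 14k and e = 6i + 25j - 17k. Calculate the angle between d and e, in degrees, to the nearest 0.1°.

84.9

d · e = (-12)·6 + 15·25 + 14·(-17) = -72 + 375 - 238 = 65
|d|² = 144 + 225 + 196 = 565,  |d| = √565 ≈ 23.769729
|e|² = 36 + 625 + 289 = 950,  |e| = √950 ≈ 30.822070
cos θ = 65 / (23.769729 · 30.822070) ≈ 0.08872
θ = arccos(0.08872) ≈ 84.9°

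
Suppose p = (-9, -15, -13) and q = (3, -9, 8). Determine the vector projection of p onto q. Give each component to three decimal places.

p · q = (-9)·3 + (-15)·(-9) + (-13)·8 = -27 + 135 - 104 = 4
|q|² = 9 + 81 + 64 = 154
proj_q p = (4/154) · (3, -9, 8) ≈ (0.078, -0.234, 0.208)

(0.078, -0.234, 0.208)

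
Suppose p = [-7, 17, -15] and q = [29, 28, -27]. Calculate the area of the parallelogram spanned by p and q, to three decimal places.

930.386

i: 17·(-27) - (-15)·28 = -459 - (-420) = -39
j: (-15)·29 - (-7)·(-27) = -435 - 189 = -624
k: (-7)·28 - 17·29 = -196 - 493 = -689
p × q = (-39, -624, -689)
|p × q| = √((-39)² + (-624)² + (-689)²) = √865618 ≈ 930.3859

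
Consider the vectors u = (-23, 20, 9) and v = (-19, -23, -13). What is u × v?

i: 20·(-13) - 9·(-23) = -260 - (-207) = -53
j: 9·(-19) - (-23)·(-13) = -171 - 299 = -470
k: (-23)·(-23) - 20·(-19) = 529 - (-380) = 909
u × v = (-53, -470, 909)

(-53, -470, 909)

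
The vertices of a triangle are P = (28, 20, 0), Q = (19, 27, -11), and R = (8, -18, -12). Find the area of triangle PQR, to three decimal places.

PQ = (-9, 7, -11),  PR = (-20, -38, -12)
i: 7·(-12) - (-11)·(-38) = -84 - 418 = -502
j: (-11)·(-20) - (-9)·(-12) = 220 - 108 = 112
k: (-9)·(-38) - 7·(-20) = 342 - (-140) = 482
PQ × PR = (-502, 112, 482)
|PQ × PR| = √496872 ≈ 704.8915
area = ½ · 704.8915 ≈ 352.446

352.446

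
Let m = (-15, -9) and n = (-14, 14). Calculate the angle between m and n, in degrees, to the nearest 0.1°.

76.0

m · n = (-15)·(-14) + (-9)·14 = 210 - 126 = 84
|m|² = 225 + 81 = 306,  |m| = √306 ≈ 17.492856
|n|² = 196 + 196 = 392,  |n| = √392 ≈ 19.798990
cos θ = 84 / (17.492856 · 19.798990) ≈ 0.24254
θ = arccos(0.24254) ≈ 76.0°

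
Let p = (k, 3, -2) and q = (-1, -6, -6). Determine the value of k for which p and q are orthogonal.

p · q = k·(-1) + 3·(-6) + (-2)·(-6) = -6 - 1k
Set equal to 0: -1k = 6, so k = -6.

-6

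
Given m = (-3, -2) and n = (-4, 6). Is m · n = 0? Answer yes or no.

m · n = (-3)·(-4) + (-2)·6 = 12 - 12 = 0
Zero, so the vectors are orthogonal.

yes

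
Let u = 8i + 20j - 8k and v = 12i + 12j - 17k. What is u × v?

i: 20·(-17) - (-8)·12 = -340 - (-96) = -244
j: (-8)·12 - 8·(-17) = -96 - (-136) = 40
k: 8·12 - 20·12 = 96 - 240 = -144
u × v = (-244, 40, -144)

(-244, 40, -144)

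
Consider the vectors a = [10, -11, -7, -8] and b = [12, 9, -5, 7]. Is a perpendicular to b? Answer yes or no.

a · b = 10·12 + (-11)·9 + (-7)·(-5) + (-8)·7 = 120 - 99 + 35 - 56 = 0
Zero, so the vectors are orthogonal.

yes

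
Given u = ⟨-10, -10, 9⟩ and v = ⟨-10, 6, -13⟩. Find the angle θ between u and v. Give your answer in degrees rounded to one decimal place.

u · v = (-10)·(-10) + (-10)·6 + 9·(-13) = 100 - 60 - 117 = -77
|u|² = 100 + 100 + 81 = 281,  |u| = √281 ≈ 16.763055
|v|² = 100 + 36 + 169 = 305,  |v| = √305 ≈ 17.464249
cos θ = -77 / (16.763055 · 17.464249) ≈ -0.26302
θ = arccos(-0.26302) ≈ 105.2°

105.2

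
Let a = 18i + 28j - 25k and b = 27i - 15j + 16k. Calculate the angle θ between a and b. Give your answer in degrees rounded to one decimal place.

103.3

a · b = 18·27 + 28·(-15) + (-25)·16 = 486 - 420 - 400 = -334
|a|² = 324 + 784 + 625 = 1733,  |a| = √1733 ≈ 41.629317
|b|² = 729 + 225 + 256 = 1210,  |b| = √1210 ≈ 34.785054
cos θ = -334 / (41.629317 · 34.785054) ≈ -0.23065
θ = arccos(-0.23065) ≈ 103.3°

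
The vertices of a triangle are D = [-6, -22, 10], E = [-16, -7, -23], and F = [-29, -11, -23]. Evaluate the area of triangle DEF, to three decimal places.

DE = (-10, 15, -33),  DF = (-23, 11, -33)
i: 15·(-33) - (-33)·11 = -495 - (-363) = -132
j: (-33)·(-23) - (-10)·(-33) = 759 - 330 = 429
k: (-10)·11 - 15·(-23) = -110 - (-345) = 235
DE × DF = (-132, 429, 235)
|DE × DF| = √256690 ≈ 506.6458
area = ½ · 506.6458 ≈ 253.323

253.323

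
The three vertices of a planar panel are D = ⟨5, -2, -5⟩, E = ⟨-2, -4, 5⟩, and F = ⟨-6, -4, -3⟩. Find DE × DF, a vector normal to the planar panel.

(16, -96, -8)

DE = (-7, -2, 10)
DF = (-11, -2, 2)
i: (-2)·2 - 10·(-2) = -4 - (-20) = 16
j: 10·(-11) - (-7)·2 = -110 - (-14) = -96
k: (-7)·(-2) - (-2)·(-11) = 14 - 22 = -8
DE × DF = (16, -96, -8)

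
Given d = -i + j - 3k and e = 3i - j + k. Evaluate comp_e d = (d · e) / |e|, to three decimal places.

d · e = (-1)·3 + 1·(-1) + (-3)·1 = -3 - 1 - 3 = -7
|e| = √(9 + 1 + 1) = √11 ≈ 3.3166
comp_e d = -7 / √11 ≈ -2.111

-2.111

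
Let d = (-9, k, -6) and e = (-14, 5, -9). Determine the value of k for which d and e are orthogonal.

d · e = (-9)·(-14) + k·5 + (-6)·(-9) = 180 + 5k
Set equal to 0: 5k = -180, so k = -36.

-36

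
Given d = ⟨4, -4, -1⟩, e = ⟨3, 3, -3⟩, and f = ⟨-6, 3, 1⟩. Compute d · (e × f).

-39

e × f:
i: 3·1 - (-3)·3 = 3 - (-9) = 12
j: (-3)·(-6) - 3·1 = 18 - 3 = 15
k: 3·3 - 3·(-6) = 9 - (-18) = 27
e × f = (12, 15, 27)
d · (e × f) = 4·12 + (-4)·15 + (-1)·27 = 48 - 60 - 27 = -39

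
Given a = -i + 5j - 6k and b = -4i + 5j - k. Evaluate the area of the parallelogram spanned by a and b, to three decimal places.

37.135

i: 5·(-1) - (-6)·5 = -5 - (-30) = 25
j: (-6)·(-4) - (-1)·(-1) = 24 - 1 = 23
k: (-1)·5 - 5·(-4) = -5 - (-20) = 15
a × b = (25, 23, 15)
|a × b| = √(25² + 23² + 15²) = √1379 ≈ 37.1349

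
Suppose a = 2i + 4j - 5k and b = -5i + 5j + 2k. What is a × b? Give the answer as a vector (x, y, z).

(33, 21, 30)

i: 4·2 - (-5)·5 = 8 - (-25) = 33
j: (-5)·(-5) - 2·2 = 25 - 4 = 21
k: 2·5 - 4·(-5) = 10 - (-20) = 30
a × b = (33, 21, 30)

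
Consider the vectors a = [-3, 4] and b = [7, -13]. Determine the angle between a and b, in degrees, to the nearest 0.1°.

a · b = (-3)·7 + 4·(-13) = -21 - 52 = -73
|a|² = 9 + 16 = 25,  |a| = √25 ≈ 5.000000
|b|² = 49 + 169 = 218,  |b| = √218 ≈ 14.764823
cos θ = -73 / (5.000000 · 14.764823) ≈ -0.98884
θ = arccos(-0.98884) ≈ 171.4°

171.4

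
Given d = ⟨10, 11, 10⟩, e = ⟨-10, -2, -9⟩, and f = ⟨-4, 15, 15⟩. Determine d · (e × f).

e × f:
i: (-2)·15 - (-9)·15 = -30 - (-135) = 105
j: (-9)·(-4) - (-10)·15 = 36 - (-150) = 186
k: (-10)·15 - (-2)·(-4) = -150 - 8 = -158
e × f = (105, 186, -158)
d · (e × f) = 10·105 + 11·186 + 10·(-158) = 1050 + 2046 - 1580 = 1516

1516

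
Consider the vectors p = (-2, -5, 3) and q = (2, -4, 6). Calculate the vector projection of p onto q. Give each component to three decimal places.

(1.214, -2.429, 3.643)

p · q = (-2)·2 + (-5)·(-4) + 3·6 = -4 + 20 + 18 = 34
|q|² = 4 + 16 + 36 = 56
proj_q p = (34/56) · (2, -4, 6) ≈ (1.214, -2.429, 3.643)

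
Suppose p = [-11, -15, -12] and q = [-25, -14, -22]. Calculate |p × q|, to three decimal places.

i: (-15)·(-22) - (-12)·(-14) = 330 - 168 = 162
j: (-12)·(-25) - (-11)·(-22) = 300 - 242 = 58
k: (-11)·(-14) - (-15)·(-25) = 154 - 375 = -221
p × q = (162, 58, -221)
|p × q| = √(162² + 58² + (-221)²) = √78449 ≈ 280.0875

280.087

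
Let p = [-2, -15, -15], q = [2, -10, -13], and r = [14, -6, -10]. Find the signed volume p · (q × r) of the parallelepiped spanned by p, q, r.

q × r:
i: (-10)·(-10) - (-13)·(-6) = 100 - 78 = 22
j: (-13)·14 - 2·(-10) = -182 - (-20) = -162
k: 2·(-6) - (-10)·14 = -12 - (-140) = 128
q × r = (22, -162, 128)
p · (q × r) = (-2)·22 + (-15)·(-162) + (-15)·128 = -44 + 2430 - 1920 = 466

466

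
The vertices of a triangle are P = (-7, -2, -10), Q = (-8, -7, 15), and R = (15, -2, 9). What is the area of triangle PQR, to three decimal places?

PQ = (-1, -5, 25),  PR = (22, 0, 19)
i: (-5)·19 - 25·0 = -95 - 0 = -95
j: 25·22 - (-1)·19 = 550 - (-19) = 569
k: (-1)·0 - (-5)·22 = 0 - (-110) = 110
PQ × PR = (-95, 569, 110)
|PQ × PR| = √344886 ≈ 587.2700
area = ½ · 587.2700 ≈ 293.635

293.635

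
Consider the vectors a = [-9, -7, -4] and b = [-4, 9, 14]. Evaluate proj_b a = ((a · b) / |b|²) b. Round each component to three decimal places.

a · b = (-9)·(-4) + (-7)·9 + (-4)·14 = 36 - 63 - 56 = -83
|b|² = 16 + 81 + 196 = 293
proj_b a = (-83/293) · (-4, 9, 14) ≈ (1.133, -2.549, -3.966)

(1.133, -2.549, -3.966)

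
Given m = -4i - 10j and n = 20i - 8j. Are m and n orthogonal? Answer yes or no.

yes

m · n = (-4)·20 + (-10)·(-8) = -80 + 80 = 0
Zero, so the vectors are orthogonal.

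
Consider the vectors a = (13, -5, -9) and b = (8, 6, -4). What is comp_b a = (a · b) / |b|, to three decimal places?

a · b = 13·8 + (-5)·6 + (-9)·(-4) = 104 - 30 + 36 = 110
|b| = √(64 + 36 + 16) = √116 ≈ 10.7703
comp_b a = 110 / √116 ≈ 10.213

10.213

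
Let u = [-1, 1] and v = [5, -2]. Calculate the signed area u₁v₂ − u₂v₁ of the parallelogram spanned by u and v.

-3

(-1)·(-2) - 1·5 = 2 - 5 = -3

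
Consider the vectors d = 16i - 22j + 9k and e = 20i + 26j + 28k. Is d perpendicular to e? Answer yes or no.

yes

d · e = 16·20 + (-22)·26 + 9·28 = 320 - 572 + 252 = 0
Zero, so the vectors are orthogonal.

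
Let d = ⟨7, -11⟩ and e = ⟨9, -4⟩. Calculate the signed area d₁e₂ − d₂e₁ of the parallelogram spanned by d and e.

71

7·(-4) - (-11)·9 = -28 - (-99) = 71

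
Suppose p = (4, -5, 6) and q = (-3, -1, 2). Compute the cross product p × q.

i: (-5)·2 - 6·(-1) = -10 - (-6) = -4
j: 6·(-3) - 4·2 = -18 - 8 = -26
k: 4·(-1) - (-5)·(-3) = -4 - 15 = -19
p × q = (-4, -26, -19)

(-4, -26, -19)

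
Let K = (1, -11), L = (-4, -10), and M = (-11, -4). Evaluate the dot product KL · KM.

67

KL = L − K = (-5, 1)
KM = M − K = (-12, 7)
KL · KM = (-5)·(-12) + 1·7 = 60 + 7 = 67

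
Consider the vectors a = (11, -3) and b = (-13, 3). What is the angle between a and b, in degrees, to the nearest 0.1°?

177.7

a · b = 11·(-13) + (-3)·3 = -143 - 9 = -152
|a|² = 121 + 9 = 130,  |a| = √130 ≈ 11.401754
|b|² = 169 + 9 = 178,  |b| = √178 ≈ 13.341664
cos θ = -152 / (11.401754 · 13.341664) ≈ -0.99922
θ = arccos(-0.99922) ≈ 177.7°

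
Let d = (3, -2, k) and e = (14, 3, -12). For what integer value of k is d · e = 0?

3

d · e = 3·14 + (-2)·3 + k·(-12) = 36 - 12k
Set equal to 0: -12k = -36, so k = 3.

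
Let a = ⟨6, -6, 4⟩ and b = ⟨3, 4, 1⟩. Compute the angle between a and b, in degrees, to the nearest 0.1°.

92.4

a · b = 6·3 + (-6)·4 + 4·1 = 18 - 24 + 4 = -2
|a|² = 36 + 36 + 16 = 88,  |a| = √88 ≈ 9.380832
|b|² = 9 + 16 + 1 = 26,  |b| = √26 ≈ 5.099020
cos θ = -2 / (9.380832 · 5.099020) ≈ -0.04181
θ = arccos(-0.04181) ≈ 92.4°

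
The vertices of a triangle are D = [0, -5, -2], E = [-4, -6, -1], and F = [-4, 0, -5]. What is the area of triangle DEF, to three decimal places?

DE = (-4, -1, 1),  DF = (-4, 5, -3)
i: (-1)·(-3) - 1·5 = 3 - 5 = -2
j: 1·(-4) - (-4)·(-3) = -4 - 12 = -16
k: (-4)·5 - (-1)·(-4) = -20 - 4 = -24
DE × DF = (-2, -16, -24)
|DE × DF| = √836 ≈ 28.9137
area = ½ · 28.9137 ≈ 14.457

14.457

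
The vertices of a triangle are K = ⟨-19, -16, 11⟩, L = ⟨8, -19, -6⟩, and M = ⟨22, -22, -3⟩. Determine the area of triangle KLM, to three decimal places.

KL = (27, -3, -17),  KM = (41, -6, -14)
i: (-3)·(-14) - (-17)·(-6) = 42 - 102 = -60
j: (-17)·41 - 27·(-14) = -697 - (-378) = -319
k: 27·(-6) - (-3)·41 = -162 - (-123) = -39
KL × KM = (-60, -319, -39)
|KL × KM| = √106882 ≈ 326.9281
area = ½ · 326.9281 ≈ 163.464

163.464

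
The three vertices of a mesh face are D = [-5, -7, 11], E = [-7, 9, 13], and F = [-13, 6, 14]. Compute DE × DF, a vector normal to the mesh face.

(22, -10, 102)

DE = (-2, 16, 2)
DF = (-8, 13, 3)
i: 16·3 - 2·13 = 48 - 26 = 22
j: 2·(-8) - (-2)·3 = -16 - (-6) = -10
k: (-2)·13 - 16·(-8) = -26 - (-128) = 102
DE × DF = (22, -10, 102)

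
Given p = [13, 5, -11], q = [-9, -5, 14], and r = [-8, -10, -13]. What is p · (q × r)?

970

q × r:
i: (-5)·(-13) - 14·(-10) = 65 - (-140) = 205
j: 14·(-8) - (-9)·(-13) = -112 - 117 = -229
k: (-9)·(-10) - (-5)·(-8) = 90 - 40 = 50
q × r = (205, -229, 50)
p · (q × r) = 13·205 + 5·(-229) + (-11)·50 = 2665 - 1145 - 550 = 970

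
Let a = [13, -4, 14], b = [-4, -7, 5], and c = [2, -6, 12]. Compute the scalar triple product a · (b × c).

b × c:
i: (-7)·12 - 5·(-6) = -84 - (-30) = -54
j: 5·2 - (-4)·12 = 10 - (-48) = 58
k: (-4)·(-6) - (-7)·2 = 24 - (-14) = 38
b × c = (-54, 58, 38)
a · (b × c) = 13·(-54) + (-4)·58 + 14·38 = -702 - 232 + 532 = -402

-402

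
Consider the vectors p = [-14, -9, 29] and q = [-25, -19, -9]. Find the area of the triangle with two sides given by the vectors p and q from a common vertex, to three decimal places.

i: (-9)·(-9) - 29·(-19) = 81 - (-551) = 632
j: 29·(-25) - (-14)·(-9) = -725 - 126 = -851
k: (-14)·(-19) - (-9)·(-25) = 266 - 225 = 41
p × q = (632, -851, 41)
|p × q| = √(632² + (-851)² + 41²) = √1125306 ≈ 1060.8044
area = ½ · 1060.8044 ≈ 530.402

530.402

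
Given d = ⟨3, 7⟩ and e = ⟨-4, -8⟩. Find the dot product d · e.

-68

d · e = 3·(-4) + 7·(-8) = -12 - 56 = -68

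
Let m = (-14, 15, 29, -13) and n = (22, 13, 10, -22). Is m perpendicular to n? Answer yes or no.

no

m · n = (-14)·22 + 15·13 + 29·10 + (-13)·(-22) = -308 + 195 + 290 + 286 = 463
Nonzero, so the vectors are not orthogonal.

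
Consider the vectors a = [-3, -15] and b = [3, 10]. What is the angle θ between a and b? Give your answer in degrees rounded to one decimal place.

174.6

a · b = (-3)·3 + (-15)·10 = -9 - 150 = -159
|a|² = 9 + 225 = 234,  |a| = √234 ≈ 15.297059
|b|² = 9 + 100 = 109,  |b| = √109 ≈ 10.440307
cos θ = -159 / (15.297059 · 10.440307) ≈ -0.99558
θ = arccos(-0.99558) ≈ 174.6°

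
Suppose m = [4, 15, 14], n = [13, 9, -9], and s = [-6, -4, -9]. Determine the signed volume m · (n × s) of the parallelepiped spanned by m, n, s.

2125

n × s:
i: 9·(-9) - (-9)·(-4) = -81 - 36 = -117
j: (-9)·(-6) - 13·(-9) = 54 - (-117) = 171
k: 13·(-4) - 9·(-6) = -52 - (-54) = 2
n × s = (-117, 171, 2)
m · (n × s) = 4·(-117) + 15·171 + 14·2 = -468 + 2565 + 28 = 2125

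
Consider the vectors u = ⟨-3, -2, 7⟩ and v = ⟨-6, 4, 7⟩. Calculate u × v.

(-42, -21, -24)

i: (-2)·7 - 7·4 = -14 - 28 = -42
j: 7·(-6) - (-3)·7 = -42 - (-21) = -21
k: (-3)·4 - (-2)·(-6) = -12 - 12 = -24
u × v = (-42, -21, -24)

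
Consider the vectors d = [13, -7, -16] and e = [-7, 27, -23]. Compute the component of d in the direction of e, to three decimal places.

d · e = 13·(-7) + (-7)·27 + (-16)·(-23) = -91 - 189 + 368 = 88
|e| = √(49 + 729 + 529) = √1307 ≈ 36.1525
comp_e d = 88 / √1307 ≈ 2.434

2.434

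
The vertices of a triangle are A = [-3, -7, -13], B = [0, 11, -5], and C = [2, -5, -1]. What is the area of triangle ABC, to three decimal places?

AB = (3, 18, 8),  AC = (5, 2, 12)
i: 18·12 - 8·2 = 216 - 16 = 200
j: 8·5 - 3·12 = 40 - 36 = 4
k: 3·2 - 18·5 = 6 - 90 = -84
AB × AC = (200, 4, -84)
|AB × AC| = √47072 ≈ 216.9608
area = ½ · 216.9608 ≈ 108.480

108.480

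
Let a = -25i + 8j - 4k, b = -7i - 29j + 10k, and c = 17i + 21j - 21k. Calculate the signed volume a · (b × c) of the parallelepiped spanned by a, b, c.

b × c:
i: (-29)·(-21) - 10·21 = 609 - 210 = 399
j: 10·17 - (-7)·(-21) = 170 - 147 = 23
k: (-7)·21 - (-29)·17 = -147 - (-493) = 346
b × c = (399, 23, 346)
a · (b × c) = (-25)·399 + 8·23 + (-4)·346 = -9975 + 184 - 1384 = -11175

-11175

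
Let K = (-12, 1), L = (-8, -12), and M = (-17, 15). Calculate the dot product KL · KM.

-202

KL = L − K = (4, -13)
KM = M − K = (-5, 14)
KL · KM = 4·(-5) + (-13)·14 = -20 - 182 = -202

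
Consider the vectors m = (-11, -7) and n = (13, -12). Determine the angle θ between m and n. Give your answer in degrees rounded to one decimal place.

104.8

m · n = (-11)·13 + (-7)·(-12) = -143 + 84 = -59
|m|² = 121 + 49 = 170,  |m| = √170 ≈ 13.038405
|n|² = 169 + 144 = 313,  |n| = √313 ≈ 17.691806
cos θ = -59 / (13.038405 · 17.691806) ≈ -0.25577
θ = arccos(-0.25577) ≈ 104.8°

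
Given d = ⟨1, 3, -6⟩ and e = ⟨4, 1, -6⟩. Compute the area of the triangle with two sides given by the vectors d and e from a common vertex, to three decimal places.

i: 3·(-6) - (-6)·1 = -18 - (-6) = -12
j: (-6)·4 - 1·(-6) = -24 - (-6) = -18
k: 1·1 - 3·4 = 1 - 12 = -11
d × e = (-12, -18, -11)
|d × e| = √((-12)² + (-18)² + (-11)²) = √589 ≈ 24.2693
area = ½ · 24.2693 ≈ 12.135

12.135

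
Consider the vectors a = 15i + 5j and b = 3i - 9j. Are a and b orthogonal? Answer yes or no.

a · b = 15·3 + 5·(-9) = 45 - 45 = 0
Zero, so the vectors are orthogonal.

yes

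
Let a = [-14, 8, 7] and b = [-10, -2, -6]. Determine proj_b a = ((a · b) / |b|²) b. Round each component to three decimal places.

a · b = (-14)·(-10) + 8·(-2) + 7·(-6) = 140 - 16 - 42 = 82
|b|² = 100 + 4 + 36 = 140
proj_b a = (82/140) · (-10, -2, -6) ≈ (-5.857, -1.171, -3.514)

(-5.857, -1.171, -3.514)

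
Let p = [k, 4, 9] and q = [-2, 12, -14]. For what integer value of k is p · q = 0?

p · q = k·(-2) + 4·12 + 9·(-14) = -78 - 2k
Set equal to 0: -2k = 78, so k = -39.

-39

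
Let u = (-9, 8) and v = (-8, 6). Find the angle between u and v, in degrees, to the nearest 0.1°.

u · v = (-9)·(-8) + 8·6 = 72 + 48 = 120
|u|² = 81 + 64 = 145,  |u| = √145 ≈ 12.041595
|v|² = 64 + 36 = 100,  |v| = √100 ≈ 10.000000
cos θ = 120 / (12.041595 · 10.000000) ≈ 0.99655
θ = arccos(0.99655) ≈ 4.8°

4.8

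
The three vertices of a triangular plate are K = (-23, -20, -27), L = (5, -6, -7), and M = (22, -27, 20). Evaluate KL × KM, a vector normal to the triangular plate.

KL = (28, 14, 20)
KM = (45, -7, 47)
i: 14·47 - 20·(-7) = 658 - (-140) = 798
j: 20·45 - 28·47 = 900 - 1316 = -416
k: 28·(-7) - 14·45 = -196 - 630 = -826
KL × KM = (798, -416, -826)

(798, -416, -826)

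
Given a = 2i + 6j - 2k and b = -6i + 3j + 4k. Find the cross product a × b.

i: 6·4 - (-2)·3 = 24 - (-6) = 30
j: (-2)·(-6) - 2·4 = 12 - 8 = 4
k: 2·3 - 6·(-6) = 6 - (-36) = 42
a × b = (30, 4, 42)

(30, 4, 42)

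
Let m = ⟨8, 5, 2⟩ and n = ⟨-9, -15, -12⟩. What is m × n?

i: 5·(-12) - 2·(-15) = -60 - (-30) = -30
j: 2·(-9) - 8·(-12) = -18 - (-96) = 78
k: 8·(-15) - 5·(-9) = -120 - (-45) = -75
m × n = (-30, 78, -75)

(-30, 78, -75)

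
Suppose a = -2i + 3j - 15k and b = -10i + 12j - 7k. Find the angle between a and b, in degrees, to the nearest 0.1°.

52.4

a · b = (-2)·(-10) + 3·12 + (-15)·(-7) = 20 + 36 + 105 = 161
|a|² = 4 + 9 + 225 = 238,  |a| = √238 ≈ 15.427249
|b|² = 100 + 144 + 49 = 293,  |b| = √293 ≈ 17.117243
cos θ = 161 / (15.427249 · 17.117243) ≈ 0.60968
θ = arccos(0.60968) ≈ 52.4°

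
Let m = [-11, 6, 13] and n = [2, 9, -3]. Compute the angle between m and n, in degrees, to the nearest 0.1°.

m · n = (-11)·2 + 6·9 + 13·(-3) = -22 + 54 - 39 = -7
|m|² = 121 + 36 + 169 = 326,  |m| = √326 ≈ 18.055470
|n|² = 4 + 81 + 9 = 94,  |n| = √94 ≈ 9.695360
cos θ = -7 / (18.055470 · 9.695360) ≈ -0.03999
θ = arccos(-0.03999) ≈ 92.3°

92.3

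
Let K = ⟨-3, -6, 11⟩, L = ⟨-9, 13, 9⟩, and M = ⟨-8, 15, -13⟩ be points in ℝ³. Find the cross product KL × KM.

(-414, -134, -31)

KL = (-6, 19, -2)
KM = (-5, 21, -24)
i: 19·(-24) - (-2)·21 = -456 - (-42) = -414
j: (-2)·(-5) - (-6)·(-24) = 10 - 144 = -134
k: (-6)·21 - 19·(-5) = -126 - (-95) = -31
KL × KM = (-414, -134, -31)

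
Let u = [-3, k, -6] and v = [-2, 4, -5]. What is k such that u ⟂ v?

u · v = (-3)·(-2) + k·4 + (-6)·(-5) = 36 + 4k
Set equal to 0: 4k = -36, so k = -9.

-9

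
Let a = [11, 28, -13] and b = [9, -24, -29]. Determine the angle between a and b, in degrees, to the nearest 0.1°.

a · b = 11·9 + 28·(-24) + (-13)·(-29) = 99 - 672 + 377 = -196
|a|² = 121 + 784 + 169 = 1074,  |a| = √1074 ≈ 32.771939
|b|² = 81 + 576 + 841 = 1498,  |b| = √1498 ≈ 38.704005
cos θ = -196 / (32.771939 · 38.704005) ≈ -0.15452
θ = arccos(-0.15452) ≈ 98.9°

98.9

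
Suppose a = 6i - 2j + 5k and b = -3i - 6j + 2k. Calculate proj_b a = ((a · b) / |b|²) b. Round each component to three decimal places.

a · b = 6·(-3) + (-2)·(-6) + 5·2 = -18 + 12 + 10 = 4
|b|² = 9 + 36 + 4 = 49
proj_b a = (4/49) · (-3, -6, 2) ≈ (-0.245, -0.490, 0.163)

(-0.245, -0.490, 0.163)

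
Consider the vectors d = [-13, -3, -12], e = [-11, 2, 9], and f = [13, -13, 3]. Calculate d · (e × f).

-3453

e × f:
i: 2·3 - 9·(-13) = 6 - (-117) = 123
j: 9·13 - (-11)·3 = 117 - (-33) = 150
k: (-11)·(-13) - 2·13 = 143 - 26 = 117
e × f = (123, 150, 117)
d · (e × f) = (-13)·123 + (-3)·150 + (-12)·117 = -1599 - 450 - 1404 = -3453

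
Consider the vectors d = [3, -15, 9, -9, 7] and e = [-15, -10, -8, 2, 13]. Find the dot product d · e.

106

d · e = 3·(-15) + (-15)·(-10) + 9·(-8) + (-9)·2 + 7·13 = -45 + 150 - 72 - 18 + 91 = 106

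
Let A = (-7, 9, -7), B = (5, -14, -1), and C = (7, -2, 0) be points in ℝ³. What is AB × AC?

(-95, 0, 190)

AB = (12, -23, 6)
AC = (14, -11, 7)
i: (-23)·7 - 6·(-11) = -161 - (-66) = -95
j: 6·14 - 12·7 = 84 - 84 = 0
k: 12·(-11) - (-23)·14 = -132 - (-322) = 190
AB × AC = (-95, 0, 190)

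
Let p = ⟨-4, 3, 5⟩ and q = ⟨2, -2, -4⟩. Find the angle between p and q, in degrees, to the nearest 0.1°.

169.0

p · q = (-4)·2 + 3·(-2) + 5·(-4) = -8 - 6 - 20 = -34
|p|² = 16 + 9 + 25 = 50,  |p| = √50 ≈ 7.071068
|q|² = 4 + 4 + 16 = 24,  |q| = √24 ≈ 4.898979
cos θ = -34 / (7.071068 · 4.898979) ≈ -0.98150
θ = arccos(-0.98150) ≈ 169.0°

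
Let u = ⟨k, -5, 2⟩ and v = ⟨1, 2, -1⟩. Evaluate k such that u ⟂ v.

12

u · v = k·1 + (-5)·2 + 2·(-1) = -12 + 1k
Set equal to 0: 1k = 12, so k = 12.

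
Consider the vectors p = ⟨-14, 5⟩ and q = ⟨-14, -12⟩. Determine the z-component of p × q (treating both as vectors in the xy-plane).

(-14)·(-12) - 5·(-14) = 168 - (-70) = 238

238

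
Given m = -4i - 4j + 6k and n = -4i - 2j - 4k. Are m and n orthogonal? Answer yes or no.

yes

m · n = (-4)·(-4) + (-4)·(-2) + 6·(-4) = 16 + 8 - 24 = 0
Zero, so the vectors are orthogonal.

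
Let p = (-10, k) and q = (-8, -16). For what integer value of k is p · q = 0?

5

p · q = (-10)·(-8) + k·(-16) = 80 - 16k
Set equal to 0: -16k = -80, so k = 5.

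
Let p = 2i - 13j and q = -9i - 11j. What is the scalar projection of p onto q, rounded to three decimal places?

8.795

p · q = 2·(-9) + (-13)·(-11) = -18 + 143 = 125
|q| = √(81 + 121) = √202 ≈ 14.2127
comp_q p = 125 / √202 ≈ 8.795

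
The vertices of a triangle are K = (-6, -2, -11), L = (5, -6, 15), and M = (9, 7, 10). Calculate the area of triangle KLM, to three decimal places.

KL = (11, -4, 26),  KM = (15, 9, 21)
i: (-4)·21 - 26·9 = -84 - 234 = -318
j: 26·15 - 11·21 = 390 - 231 = 159
k: 11·9 - (-4)·15 = 99 - (-60) = 159
KL × KM = (-318, 159, 159)
|KL × KM| = √151686 ≈ 389.4689
area = ½ · 389.4689 ≈ 194.734

194.734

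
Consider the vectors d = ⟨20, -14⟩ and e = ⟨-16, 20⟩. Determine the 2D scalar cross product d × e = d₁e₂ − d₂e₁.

176

20·20 - (-14)·(-16) = 400 - 224 = 176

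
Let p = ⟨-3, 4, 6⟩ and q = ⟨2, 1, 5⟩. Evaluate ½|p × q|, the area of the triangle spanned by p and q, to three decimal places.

i: 4·5 - 6·1 = 20 - 6 = 14
j: 6·2 - (-3)·5 = 12 - (-15) = 27
k: (-3)·1 - 4·2 = -3 - 8 = -11
p × q = (14, 27, -11)
|p × q| = √(14² + 27² + (-11)²) = √1046 ≈ 32.3419
area = ½ · 32.3419 ≈ 16.171

16.171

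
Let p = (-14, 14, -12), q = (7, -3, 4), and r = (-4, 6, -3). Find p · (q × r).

-80

q × r:
i: (-3)·(-3) - 4·6 = 9 - 24 = -15
j: 4·(-4) - 7·(-3) = -16 - (-21) = 5
k: 7·6 - (-3)·(-4) = 42 - 12 = 30
q × r = (-15, 5, 30)
p · (q × r) = (-14)·(-15) + 14·5 + (-12)·30 = 210 + 70 - 360 = -80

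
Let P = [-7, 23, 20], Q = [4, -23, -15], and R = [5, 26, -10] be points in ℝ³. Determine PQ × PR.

(1485, -90, 585)

PQ = (11, -46, -35)
PR = (12, 3, -30)
i: (-46)·(-30) - (-35)·3 = 1380 - (-105) = 1485
j: (-35)·12 - 11·(-30) = -420 - (-330) = -90
k: 11·3 - (-46)·12 = 33 - (-552) = 585
PQ × PR = (1485, -90, 585)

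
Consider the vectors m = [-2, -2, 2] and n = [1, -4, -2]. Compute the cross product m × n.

i: (-2)·(-2) - 2·(-4) = 4 - (-8) = 12
j: 2·1 - (-2)·(-2) = 2 - 4 = -2
k: (-2)·(-4) - (-2)·1 = 8 - (-2) = 10
m × n = (12, -2, 10)

(12, -2, 10)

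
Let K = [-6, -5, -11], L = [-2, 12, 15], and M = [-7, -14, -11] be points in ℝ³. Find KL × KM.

(234, -26, -19)

KL = (4, 17, 26)
KM = (-1, -9, 0)
i: 17·0 - 26·(-9) = 0 - (-234) = 234
j: 26·(-1) - 4·0 = -26 - 0 = -26
k: 4·(-9) - 17·(-1) = -36 - (-17) = -19
KL × KM = (234, -26, -19)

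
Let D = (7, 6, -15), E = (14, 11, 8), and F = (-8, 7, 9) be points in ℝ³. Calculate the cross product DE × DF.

(97, -513, 82)

DE = (7, 5, 23)
DF = (-15, 1, 24)
i: 5·24 - 23·1 = 120 - 23 = 97
j: 23·(-15) - 7·24 = -345 - 168 = -513
k: 7·1 - 5·(-15) = 7 - (-75) = 82
DE × DF = (97, -513, 82)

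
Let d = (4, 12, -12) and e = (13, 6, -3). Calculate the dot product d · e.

d · e = 4·13 + 12·6 + (-12)·(-3) = 52 + 72 + 36 = 160

160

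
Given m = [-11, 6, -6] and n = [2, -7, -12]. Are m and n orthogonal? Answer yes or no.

m · n = (-11)·2 + 6·(-7) + (-6)·(-12) = -22 - 42 + 72 = 8
Nonzero, so the vectors are not orthogonal.

no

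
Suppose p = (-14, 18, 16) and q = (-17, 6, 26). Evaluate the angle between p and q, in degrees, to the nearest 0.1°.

30.2

p · q = (-14)·(-17) + 18·6 + 16·26 = 238 + 108 + 416 = 762
|p|² = 196 + 324 + 256 = 776,  |p| = √776 ≈ 27.856777
|q|² = 289 + 36 + 676 = 1001,  |q| = √1001 ≈ 31.638584
cos θ = 762 / (27.856777 · 31.638584) ≈ 0.86458
θ = arccos(0.86458) ≈ 30.2°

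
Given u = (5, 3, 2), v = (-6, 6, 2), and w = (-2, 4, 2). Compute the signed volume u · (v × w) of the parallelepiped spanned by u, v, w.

v × w:
i: 6·2 - 2·4 = 12 - 8 = 4
j: 2·(-2) - (-6)·2 = -4 - (-12) = 8
k: (-6)·4 - 6·(-2) = -24 - (-12) = -12
v × w = (4, 8, -12)
u · (v × w) = 5·4 + 3·8 + 2·(-12) = 20 + 24 - 24 = 20

20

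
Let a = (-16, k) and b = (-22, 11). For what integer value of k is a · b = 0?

-32

a · b = (-16)·(-22) + k·11 = 352 + 11k
Set equal to 0: 11k = -352, so k = -32.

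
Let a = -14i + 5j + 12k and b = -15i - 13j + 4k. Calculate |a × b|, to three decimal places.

335.263

i: 5·4 - 12·(-13) = 20 - (-156) = 176
j: 12·(-15) - (-14)·4 = -180 - (-56) = -124
k: (-14)·(-13) - 5·(-15) = 182 - (-75) = 257
a × b = (176, -124, 257)
|a × b| = √(176² + (-124)² + 257²) = √112401 ≈ 335.2626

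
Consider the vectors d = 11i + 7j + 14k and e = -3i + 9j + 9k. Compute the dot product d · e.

156

d · e = 11·(-3) + 7·9 + 14·9 = -33 + 63 + 126 = 156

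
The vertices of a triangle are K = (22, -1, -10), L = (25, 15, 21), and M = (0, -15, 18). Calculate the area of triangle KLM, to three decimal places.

KL = (3, 16, 31),  KM = (-22, -14, 28)
i: 16·28 - 31·(-14) = 448 - (-434) = 882
j: 31·(-22) - 3·28 = -682 - 84 = -766
k: 3·(-14) - 16·(-22) = -42 - (-352) = 310
KL × KM = (882, -766, 310)
|KL × KM| = √1460780 ≈ 1208.6273
area = ½ · 1208.6273 ≈ 604.314

604.314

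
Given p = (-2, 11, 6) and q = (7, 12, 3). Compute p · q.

p · q = (-2)·7 + 11·12 + 6·3 = -14 + 132 + 18 = 136

136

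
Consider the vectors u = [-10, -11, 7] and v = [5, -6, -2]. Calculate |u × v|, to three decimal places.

i: (-11)·(-2) - 7·(-6) = 22 - (-42) = 64
j: 7·5 - (-10)·(-2) = 35 - 20 = 15
k: (-10)·(-6) - (-11)·5 = 60 - (-55) = 115
u × v = (64, 15, 115)
|u × v| = √(64² + 15² + 115²) = √17546 ≈ 132.4613

132.461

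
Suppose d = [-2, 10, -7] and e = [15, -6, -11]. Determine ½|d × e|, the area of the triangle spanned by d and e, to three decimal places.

i: 10·(-11) - (-7)·(-6) = -110 - 42 = -152
j: (-7)·15 - (-2)·(-11) = -105 - 22 = -127
k: (-2)·(-6) - 10·15 = 12 - 150 = -138
d × e = (-152, -127, -138)
|d × e| = √((-152)² + (-127)² + (-138)²) = √58277 ≈ 241.4063
area = ½ · 241.4063 ≈ 120.703

120.703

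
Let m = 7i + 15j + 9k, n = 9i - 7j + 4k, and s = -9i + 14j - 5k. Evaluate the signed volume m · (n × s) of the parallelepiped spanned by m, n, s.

n × s:
i: (-7)·(-5) - 4·14 = 35 - 56 = -21
j: 4·(-9) - 9·(-5) = -36 - (-45) = 9
k: 9·14 - (-7)·(-9) = 126 - 63 = 63
n × s = (-21, 9, 63)
m · (n × s) = 7·(-21) + 15·9 + 9·63 = -147 + 135 + 567 = 555

555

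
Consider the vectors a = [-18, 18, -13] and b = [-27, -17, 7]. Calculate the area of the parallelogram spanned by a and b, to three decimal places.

929.418

i: 18·7 - (-13)·(-17) = 126 - 221 = -95
j: (-13)·(-27) - (-18)·7 = 351 - (-126) = 477
k: (-18)·(-17) - 18·(-27) = 306 - (-486) = 792
a × b = (-95, 477, 792)
|a × b| = √((-95)² + 477² + 792²) = √863818 ≈ 929.4181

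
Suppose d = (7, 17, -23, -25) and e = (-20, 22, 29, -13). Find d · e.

d · e = 7·(-20) + 17·22 + (-23)·29 + (-25)·(-13) = -140 + 374 - 667 + 325 = -108

-108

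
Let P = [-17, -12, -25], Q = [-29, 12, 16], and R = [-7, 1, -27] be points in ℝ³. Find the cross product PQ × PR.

(-581, 386, -396)

PQ = (-12, 24, 41)
PR = (10, 13, -2)
i: 24·(-2) - 41·13 = -48 - 533 = -581
j: 41·10 - (-12)·(-2) = 410 - 24 = 386
k: (-12)·13 - 24·10 = -156 - 240 = -396
PQ × PR = (-581, 386, -396)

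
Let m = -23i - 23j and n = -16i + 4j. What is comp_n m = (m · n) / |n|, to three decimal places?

m · n = (-23)·(-16) + (-23)·4 = 368 - 92 = 276
|n| = √(256 + 16) = √272 ≈ 16.4924
comp_n m = 276 / √272 ≈ 16.735

16.735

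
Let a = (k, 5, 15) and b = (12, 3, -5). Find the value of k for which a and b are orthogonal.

5

a · b = k·12 + 5·3 + 15·(-5) = -60 + 12k
Set equal to 0: 12k = 60, so k = 5.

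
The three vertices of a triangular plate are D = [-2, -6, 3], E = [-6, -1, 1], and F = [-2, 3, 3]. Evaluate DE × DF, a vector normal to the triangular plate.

DE = (-4, 5, -2)
DF = (0, 9, 0)
i: 5·0 - (-2)·9 = 0 - (-18) = 18
j: (-2)·0 - (-4)·0 = 0 - 0 = 0
k: (-4)·9 - 5·0 = -36 - 0 = -36
DE × DF = (18, 0, -36)

(18, 0, -36)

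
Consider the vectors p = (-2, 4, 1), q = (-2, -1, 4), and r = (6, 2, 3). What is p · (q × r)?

144

q × r:
i: (-1)·3 - 4·2 = -3 - 8 = -11
j: 4·6 - (-2)·3 = 24 - (-6) = 30
k: (-2)·2 - (-1)·6 = -4 - (-6) = 2
q × r = (-11, 30, 2)
p · (q × r) = (-2)·(-11) + 4·30 + 1·2 = 22 + 120 + 2 = 144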